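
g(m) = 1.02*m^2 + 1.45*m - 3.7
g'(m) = 2.04*m + 1.45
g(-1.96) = -2.62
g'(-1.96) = -2.55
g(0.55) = -2.59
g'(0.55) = 2.57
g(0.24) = -3.29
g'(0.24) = 1.94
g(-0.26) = -4.01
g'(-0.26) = 0.92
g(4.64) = 24.99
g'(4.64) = 10.92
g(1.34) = 0.07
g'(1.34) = 4.18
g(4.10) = 19.39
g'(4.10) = 9.81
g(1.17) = -0.61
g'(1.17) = 3.84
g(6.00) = 41.72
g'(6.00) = 13.69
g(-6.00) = 24.32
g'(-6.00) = -10.79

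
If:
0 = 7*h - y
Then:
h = y/7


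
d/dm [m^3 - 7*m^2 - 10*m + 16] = 3*m^2 - 14*m - 10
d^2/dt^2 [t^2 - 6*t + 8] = 2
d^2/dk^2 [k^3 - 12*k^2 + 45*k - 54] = 6*k - 24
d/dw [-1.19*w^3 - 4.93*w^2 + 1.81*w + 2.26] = -3.57*w^2 - 9.86*w + 1.81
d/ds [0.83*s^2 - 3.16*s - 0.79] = 1.66*s - 3.16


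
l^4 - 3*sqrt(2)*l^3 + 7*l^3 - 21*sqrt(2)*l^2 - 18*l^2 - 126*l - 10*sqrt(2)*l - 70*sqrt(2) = (l + 7)*(l - 5*sqrt(2))*(l + sqrt(2))^2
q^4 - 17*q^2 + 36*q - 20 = (q - 2)^2*(q - 1)*(q + 5)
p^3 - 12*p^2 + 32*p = p*(p - 8)*(p - 4)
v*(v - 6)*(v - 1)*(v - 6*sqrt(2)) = v^4 - 6*sqrt(2)*v^3 - 7*v^3 + 6*v^2 + 42*sqrt(2)*v^2 - 36*sqrt(2)*v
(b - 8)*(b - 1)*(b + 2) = b^3 - 7*b^2 - 10*b + 16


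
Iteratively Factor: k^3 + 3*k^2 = (k)*(k^2 + 3*k) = k^2*(k + 3)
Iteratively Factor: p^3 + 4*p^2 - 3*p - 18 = (p + 3)*(p^2 + p - 6) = (p - 2)*(p + 3)*(p + 3)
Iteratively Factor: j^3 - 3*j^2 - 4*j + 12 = (j - 3)*(j^2 - 4) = (j - 3)*(j - 2)*(j + 2)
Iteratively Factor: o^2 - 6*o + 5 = (o - 1)*(o - 5)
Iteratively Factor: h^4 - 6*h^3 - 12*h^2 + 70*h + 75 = (h - 5)*(h^3 - h^2 - 17*h - 15) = (h - 5)*(h + 3)*(h^2 - 4*h - 5) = (h - 5)*(h + 1)*(h + 3)*(h - 5)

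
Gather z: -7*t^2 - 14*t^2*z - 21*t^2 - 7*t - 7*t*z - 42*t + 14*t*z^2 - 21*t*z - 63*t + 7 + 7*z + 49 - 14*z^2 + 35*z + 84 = -28*t^2 - 112*t + z^2*(14*t - 14) + z*(-14*t^2 - 28*t + 42) + 140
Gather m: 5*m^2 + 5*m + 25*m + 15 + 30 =5*m^2 + 30*m + 45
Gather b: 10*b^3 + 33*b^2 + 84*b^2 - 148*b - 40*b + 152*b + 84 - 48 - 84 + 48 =10*b^3 + 117*b^2 - 36*b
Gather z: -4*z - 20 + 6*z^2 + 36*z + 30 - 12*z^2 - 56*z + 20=-6*z^2 - 24*z + 30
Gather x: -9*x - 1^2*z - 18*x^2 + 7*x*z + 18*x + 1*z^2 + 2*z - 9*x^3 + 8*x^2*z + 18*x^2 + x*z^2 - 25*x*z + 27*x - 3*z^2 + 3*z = -9*x^3 + 8*x^2*z + x*(z^2 - 18*z + 36) - 2*z^2 + 4*z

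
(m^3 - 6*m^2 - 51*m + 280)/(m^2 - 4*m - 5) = (m^2 - m - 56)/(m + 1)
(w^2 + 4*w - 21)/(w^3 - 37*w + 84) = 1/(w - 4)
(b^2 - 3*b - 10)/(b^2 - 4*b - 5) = (b + 2)/(b + 1)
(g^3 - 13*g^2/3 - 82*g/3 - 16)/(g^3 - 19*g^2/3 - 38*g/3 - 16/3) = (g + 3)/(g + 1)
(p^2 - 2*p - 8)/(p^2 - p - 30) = (-p^2 + 2*p + 8)/(-p^2 + p + 30)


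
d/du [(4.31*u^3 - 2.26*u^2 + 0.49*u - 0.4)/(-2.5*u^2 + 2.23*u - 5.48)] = (-10.775*u^4 + 19.2226*u^3 - 74.6712*u^2 + 22.7696*u - 1.7932)/(6.25*u^4 - 11.15*u^3 + 32.3729*u^2 - 24.4408*u + 30.0304)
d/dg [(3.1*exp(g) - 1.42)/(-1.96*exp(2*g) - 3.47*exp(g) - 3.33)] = (6.076*exp(2*g) - 5.5664*exp(g) - 15.2504)*exp(g)/(3.8416*exp(4*g) + 13.6024*exp(3*g) + 25.0945*exp(2*g) + 23.1102*exp(g) + 11.0889)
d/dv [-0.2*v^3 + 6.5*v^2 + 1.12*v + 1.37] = -0.6*v^2 + 13.0*v + 1.12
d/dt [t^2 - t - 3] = 2*t - 1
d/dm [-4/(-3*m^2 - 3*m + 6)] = 4*(-2*m - 1)/(3*(m^2 + m - 2)^2)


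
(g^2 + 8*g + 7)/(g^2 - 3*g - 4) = (g + 7)/(g - 4)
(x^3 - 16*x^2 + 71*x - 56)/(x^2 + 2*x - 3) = (x^2 - 15*x + 56)/(x + 3)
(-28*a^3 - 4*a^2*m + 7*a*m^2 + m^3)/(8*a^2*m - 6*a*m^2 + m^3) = (-14*a^2 - 9*a*m - m^2)/(m*(4*a - m))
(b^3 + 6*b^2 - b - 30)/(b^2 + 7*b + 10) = (b^2 + b - 6)/(b + 2)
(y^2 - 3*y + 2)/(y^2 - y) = (y - 2)/y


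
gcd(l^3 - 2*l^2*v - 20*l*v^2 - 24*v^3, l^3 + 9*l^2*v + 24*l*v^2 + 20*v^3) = l^2 + 4*l*v + 4*v^2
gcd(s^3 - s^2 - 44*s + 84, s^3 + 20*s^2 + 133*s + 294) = s + 7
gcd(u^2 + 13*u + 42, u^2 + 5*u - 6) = u + 6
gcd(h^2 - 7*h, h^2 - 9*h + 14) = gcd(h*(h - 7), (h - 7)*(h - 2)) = h - 7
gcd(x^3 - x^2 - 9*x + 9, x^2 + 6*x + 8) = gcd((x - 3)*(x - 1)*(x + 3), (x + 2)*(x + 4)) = 1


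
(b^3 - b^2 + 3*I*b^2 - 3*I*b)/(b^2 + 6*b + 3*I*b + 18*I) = b*(b - 1)/(b + 6)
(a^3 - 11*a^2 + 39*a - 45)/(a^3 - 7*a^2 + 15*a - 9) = (a - 5)/(a - 1)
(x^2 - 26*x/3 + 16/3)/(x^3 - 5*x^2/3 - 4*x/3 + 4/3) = (x - 8)/(x^2 - x - 2)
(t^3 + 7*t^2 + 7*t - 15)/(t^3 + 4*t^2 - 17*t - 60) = (t - 1)/(t - 4)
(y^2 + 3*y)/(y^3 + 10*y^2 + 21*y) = 1/(y + 7)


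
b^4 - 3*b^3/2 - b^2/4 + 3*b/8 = b*(b - 3/2)*(b - 1/2)*(b + 1/2)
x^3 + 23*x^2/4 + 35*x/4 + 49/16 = (x + 1/2)*(x + 7/4)*(x + 7/2)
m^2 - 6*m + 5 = (m - 5)*(m - 1)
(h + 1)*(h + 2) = h^2 + 3*h + 2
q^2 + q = q*(q + 1)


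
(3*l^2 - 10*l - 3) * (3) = 9*l^2 - 30*l - 9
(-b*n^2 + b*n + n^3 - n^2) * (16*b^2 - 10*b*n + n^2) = -16*b^3*n^2 + 16*b^3*n + 26*b^2*n^3 - 26*b^2*n^2 - 11*b*n^4 + 11*b*n^3 + n^5 - n^4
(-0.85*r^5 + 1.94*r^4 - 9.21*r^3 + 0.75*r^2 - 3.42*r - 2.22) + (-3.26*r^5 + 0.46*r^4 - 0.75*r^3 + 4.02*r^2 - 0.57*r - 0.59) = -4.11*r^5 + 2.4*r^4 - 9.96*r^3 + 4.77*r^2 - 3.99*r - 2.81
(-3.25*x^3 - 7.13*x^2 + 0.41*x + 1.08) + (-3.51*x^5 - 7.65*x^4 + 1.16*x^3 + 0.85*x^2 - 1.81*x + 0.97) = -3.51*x^5 - 7.65*x^4 - 2.09*x^3 - 6.28*x^2 - 1.4*x + 2.05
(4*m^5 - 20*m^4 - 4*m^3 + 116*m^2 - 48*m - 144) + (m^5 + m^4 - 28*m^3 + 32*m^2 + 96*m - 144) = 5*m^5 - 19*m^4 - 32*m^3 + 148*m^2 + 48*m - 288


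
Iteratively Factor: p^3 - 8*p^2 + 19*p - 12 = (p - 3)*(p^2 - 5*p + 4) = (p - 4)*(p - 3)*(p - 1)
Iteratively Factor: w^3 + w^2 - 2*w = (w)*(w^2 + w - 2) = w*(w + 2)*(w - 1)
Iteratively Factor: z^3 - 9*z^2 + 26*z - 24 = (z - 2)*(z^2 - 7*z + 12) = (z - 3)*(z - 2)*(z - 4)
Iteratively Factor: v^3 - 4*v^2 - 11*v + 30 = (v - 5)*(v^2 + v - 6) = (v - 5)*(v - 2)*(v + 3)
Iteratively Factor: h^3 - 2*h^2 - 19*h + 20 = (h - 5)*(h^2 + 3*h - 4) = (h - 5)*(h - 1)*(h + 4)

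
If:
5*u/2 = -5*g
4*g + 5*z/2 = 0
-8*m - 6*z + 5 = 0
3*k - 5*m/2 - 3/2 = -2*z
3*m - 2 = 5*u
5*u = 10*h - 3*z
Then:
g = 5/544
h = -37/2720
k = 1697/1632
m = 173/272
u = -5/272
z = -1/68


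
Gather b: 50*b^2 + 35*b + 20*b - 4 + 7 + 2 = 50*b^2 + 55*b + 5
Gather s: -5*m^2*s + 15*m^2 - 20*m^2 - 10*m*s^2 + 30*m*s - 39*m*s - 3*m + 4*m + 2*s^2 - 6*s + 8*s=-5*m^2 + m + s^2*(2 - 10*m) + s*(-5*m^2 - 9*m + 2)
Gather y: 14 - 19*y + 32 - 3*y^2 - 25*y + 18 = -3*y^2 - 44*y + 64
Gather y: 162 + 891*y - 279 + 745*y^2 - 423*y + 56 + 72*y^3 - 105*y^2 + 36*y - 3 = 72*y^3 + 640*y^2 + 504*y - 64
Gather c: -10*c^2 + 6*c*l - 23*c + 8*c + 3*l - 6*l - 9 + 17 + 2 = -10*c^2 + c*(6*l - 15) - 3*l + 10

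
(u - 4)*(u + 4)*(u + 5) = u^3 + 5*u^2 - 16*u - 80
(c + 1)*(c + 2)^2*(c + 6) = c^4 + 11*c^3 + 38*c^2 + 52*c + 24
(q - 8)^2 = q^2 - 16*q + 64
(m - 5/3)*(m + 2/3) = m^2 - m - 10/9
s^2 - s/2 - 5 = (s - 5/2)*(s + 2)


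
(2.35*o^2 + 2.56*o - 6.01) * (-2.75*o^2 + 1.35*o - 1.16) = -6.4625*o^4 - 3.8675*o^3 + 17.2575*o^2 - 11.0831*o + 6.9716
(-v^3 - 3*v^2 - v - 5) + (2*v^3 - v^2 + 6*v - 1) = v^3 - 4*v^2 + 5*v - 6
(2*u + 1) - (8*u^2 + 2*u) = 1 - 8*u^2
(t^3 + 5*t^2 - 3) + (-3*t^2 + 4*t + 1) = t^3 + 2*t^2 + 4*t - 2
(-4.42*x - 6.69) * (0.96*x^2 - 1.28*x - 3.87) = -4.2432*x^3 - 0.7648*x^2 + 25.6686*x + 25.8903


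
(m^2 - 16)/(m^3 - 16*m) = 1/m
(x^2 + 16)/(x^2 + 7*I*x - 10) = (x^2 + 16)/(x^2 + 7*I*x - 10)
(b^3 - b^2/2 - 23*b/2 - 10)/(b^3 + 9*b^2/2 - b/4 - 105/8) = 4*(b^2 - 3*b - 4)/(4*b^2 + 8*b - 21)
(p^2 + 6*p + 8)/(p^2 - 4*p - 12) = (p + 4)/(p - 6)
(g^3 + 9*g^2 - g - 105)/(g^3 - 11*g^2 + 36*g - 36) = (g^2 + 12*g + 35)/(g^2 - 8*g + 12)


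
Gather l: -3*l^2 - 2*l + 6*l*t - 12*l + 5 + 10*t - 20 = -3*l^2 + l*(6*t - 14) + 10*t - 15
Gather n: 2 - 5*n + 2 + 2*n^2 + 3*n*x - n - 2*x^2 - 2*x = 2*n^2 + n*(3*x - 6) - 2*x^2 - 2*x + 4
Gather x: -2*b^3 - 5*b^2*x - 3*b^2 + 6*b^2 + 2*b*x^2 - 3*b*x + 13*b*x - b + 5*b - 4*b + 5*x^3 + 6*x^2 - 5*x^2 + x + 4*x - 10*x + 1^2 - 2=-2*b^3 + 3*b^2 + 5*x^3 + x^2*(2*b + 1) + x*(-5*b^2 + 10*b - 5) - 1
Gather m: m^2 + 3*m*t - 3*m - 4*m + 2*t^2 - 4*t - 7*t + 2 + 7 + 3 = m^2 + m*(3*t - 7) + 2*t^2 - 11*t + 12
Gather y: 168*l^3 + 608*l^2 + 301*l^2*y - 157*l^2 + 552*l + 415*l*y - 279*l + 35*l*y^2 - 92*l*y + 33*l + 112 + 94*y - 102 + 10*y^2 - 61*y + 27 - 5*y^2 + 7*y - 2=168*l^3 + 451*l^2 + 306*l + y^2*(35*l + 5) + y*(301*l^2 + 323*l + 40) + 35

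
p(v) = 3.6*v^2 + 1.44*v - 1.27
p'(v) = 7.2*v + 1.44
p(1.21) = 5.74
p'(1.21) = 10.15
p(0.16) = -0.95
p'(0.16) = 2.59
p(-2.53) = 18.13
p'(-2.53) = -16.78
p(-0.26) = -1.40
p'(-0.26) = -0.43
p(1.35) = 7.24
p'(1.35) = 11.16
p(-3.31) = 33.41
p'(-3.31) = -22.39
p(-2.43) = 16.49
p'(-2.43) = -16.06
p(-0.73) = -0.40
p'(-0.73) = -3.82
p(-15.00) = 787.13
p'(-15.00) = -106.56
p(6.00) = 136.97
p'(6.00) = 44.64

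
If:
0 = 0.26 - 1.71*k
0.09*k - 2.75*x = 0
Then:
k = 0.15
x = 0.00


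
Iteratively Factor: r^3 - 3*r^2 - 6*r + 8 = (r - 1)*(r^2 - 2*r - 8) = (r - 1)*(r + 2)*(r - 4)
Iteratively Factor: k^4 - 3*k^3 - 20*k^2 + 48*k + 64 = (k + 1)*(k^3 - 4*k^2 - 16*k + 64) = (k + 1)*(k + 4)*(k^2 - 8*k + 16) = (k - 4)*(k + 1)*(k + 4)*(k - 4)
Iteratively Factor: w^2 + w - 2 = (w - 1)*(w + 2)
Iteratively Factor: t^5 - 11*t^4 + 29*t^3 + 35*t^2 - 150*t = (t - 3)*(t^4 - 8*t^3 + 5*t^2 + 50*t) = (t - 5)*(t - 3)*(t^3 - 3*t^2 - 10*t) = (t - 5)*(t - 3)*(t + 2)*(t^2 - 5*t) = t*(t - 5)*(t - 3)*(t + 2)*(t - 5)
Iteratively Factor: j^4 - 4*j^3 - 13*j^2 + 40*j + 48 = (j + 1)*(j^3 - 5*j^2 - 8*j + 48) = (j - 4)*(j + 1)*(j^2 - j - 12) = (j - 4)*(j + 1)*(j + 3)*(j - 4)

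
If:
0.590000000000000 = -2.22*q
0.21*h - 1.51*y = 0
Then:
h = 7.19047619047619*y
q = -0.27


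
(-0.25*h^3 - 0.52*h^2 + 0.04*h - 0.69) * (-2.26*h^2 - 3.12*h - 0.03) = 0.565*h^5 + 1.9552*h^4 + 1.5395*h^3 + 1.4502*h^2 + 2.1516*h + 0.0207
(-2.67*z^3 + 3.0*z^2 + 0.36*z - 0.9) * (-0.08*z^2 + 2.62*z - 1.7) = 0.2136*z^5 - 7.2354*z^4 + 12.3702*z^3 - 4.0848*z^2 - 2.97*z + 1.53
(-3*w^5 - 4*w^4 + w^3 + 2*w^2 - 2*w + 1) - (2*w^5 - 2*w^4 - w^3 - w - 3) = -5*w^5 - 2*w^4 + 2*w^3 + 2*w^2 - w + 4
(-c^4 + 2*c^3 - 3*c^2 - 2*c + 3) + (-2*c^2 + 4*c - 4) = -c^4 + 2*c^3 - 5*c^2 + 2*c - 1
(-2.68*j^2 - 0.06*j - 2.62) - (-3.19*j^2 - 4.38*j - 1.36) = 0.51*j^2 + 4.32*j - 1.26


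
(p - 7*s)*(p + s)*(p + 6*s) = p^3 - 43*p*s^2 - 42*s^3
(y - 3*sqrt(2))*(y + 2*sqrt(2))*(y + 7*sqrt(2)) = y^3 + 6*sqrt(2)*y^2 - 26*y - 84*sqrt(2)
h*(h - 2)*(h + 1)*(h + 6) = h^4 + 5*h^3 - 8*h^2 - 12*h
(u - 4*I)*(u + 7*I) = u^2 + 3*I*u + 28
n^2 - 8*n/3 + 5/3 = (n - 5/3)*(n - 1)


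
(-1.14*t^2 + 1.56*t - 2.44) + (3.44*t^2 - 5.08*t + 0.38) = 2.3*t^2 - 3.52*t - 2.06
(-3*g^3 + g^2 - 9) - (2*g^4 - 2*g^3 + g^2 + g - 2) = -2*g^4 - g^3 - g - 7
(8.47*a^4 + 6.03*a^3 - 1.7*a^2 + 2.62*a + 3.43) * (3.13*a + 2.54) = 26.5111*a^5 + 40.3877*a^4 + 9.9952*a^3 + 3.8826*a^2 + 17.3907*a + 8.7122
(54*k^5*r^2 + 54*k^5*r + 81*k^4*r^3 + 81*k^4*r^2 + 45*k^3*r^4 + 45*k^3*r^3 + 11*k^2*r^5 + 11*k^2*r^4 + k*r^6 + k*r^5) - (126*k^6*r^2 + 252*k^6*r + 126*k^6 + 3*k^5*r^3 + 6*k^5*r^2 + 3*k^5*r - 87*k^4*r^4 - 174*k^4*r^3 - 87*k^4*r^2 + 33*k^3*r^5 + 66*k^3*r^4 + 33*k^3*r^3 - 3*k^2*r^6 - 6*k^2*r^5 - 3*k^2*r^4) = -126*k^6*r^2 - 252*k^6*r - 126*k^6 - 3*k^5*r^3 + 48*k^5*r^2 + 51*k^5*r + 87*k^4*r^4 + 255*k^4*r^3 + 168*k^4*r^2 - 33*k^3*r^5 - 21*k^3*r^4 + 12*k^3*r^3 + 3*k^2*r^6 + 17*k^2*r^5 + 14*k^2*r^4 + k*r^6 + k*r^5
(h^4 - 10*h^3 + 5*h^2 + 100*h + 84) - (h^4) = -10*h^3 + 5*h^2 + 100*h + 84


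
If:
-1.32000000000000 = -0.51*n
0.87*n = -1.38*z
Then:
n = 2.59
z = -1.63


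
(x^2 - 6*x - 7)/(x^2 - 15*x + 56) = (x + 1)/(x - 8)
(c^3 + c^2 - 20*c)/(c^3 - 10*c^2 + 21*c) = (c^2 + c - 20)/(c^2 - 10*c + 21)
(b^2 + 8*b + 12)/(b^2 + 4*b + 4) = (b + 6)/(b + 2)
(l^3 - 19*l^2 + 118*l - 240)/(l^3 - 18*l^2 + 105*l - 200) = (l - 6)/(l - 5)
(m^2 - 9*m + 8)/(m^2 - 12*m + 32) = (m - 1)/(m - 4)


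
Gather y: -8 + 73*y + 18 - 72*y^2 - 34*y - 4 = -72*y^2 + 39*y + 6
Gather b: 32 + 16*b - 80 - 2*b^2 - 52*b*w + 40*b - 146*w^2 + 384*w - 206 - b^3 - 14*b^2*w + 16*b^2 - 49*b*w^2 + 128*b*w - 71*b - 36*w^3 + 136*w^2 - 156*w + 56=-b^3 + b^2*(14 - 14*w) + b*(-49*w^2 + 76*w - 15) - 36*w^3 - 10*w^2 + 228*w - 198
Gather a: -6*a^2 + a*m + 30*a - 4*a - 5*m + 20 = -6*a^2 + a*(m + 26) - 5*m + 20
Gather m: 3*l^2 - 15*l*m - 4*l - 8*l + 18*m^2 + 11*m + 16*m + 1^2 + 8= 3*l^2 - 12*l + 18*m^2 + m*(27 - 15*l) + 9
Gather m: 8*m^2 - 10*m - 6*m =8*m^2 - 16*m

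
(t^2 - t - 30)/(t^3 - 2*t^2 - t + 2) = (t^2 - t - 30)/(t^3 - 2*t^2 - t + 2)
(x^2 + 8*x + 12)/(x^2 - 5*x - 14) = (x + 6)/(x - 7)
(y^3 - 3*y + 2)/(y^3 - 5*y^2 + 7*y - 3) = (y + 2)/(y - 3)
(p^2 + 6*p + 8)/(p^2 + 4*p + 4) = (p + 4)/(p + 2)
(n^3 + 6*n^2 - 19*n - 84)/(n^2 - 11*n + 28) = (n^2 + 10*n + 21)/(n - 7)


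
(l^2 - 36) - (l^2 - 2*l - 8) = 2*l - 28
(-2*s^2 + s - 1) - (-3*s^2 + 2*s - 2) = s^2 - s + 1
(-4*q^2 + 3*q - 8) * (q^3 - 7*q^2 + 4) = -4*q^5 + 31*q^4 - 29*q^3 + 40*q^2 + 12*q - 32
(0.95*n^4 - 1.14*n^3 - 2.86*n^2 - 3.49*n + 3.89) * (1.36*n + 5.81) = 1.292*n^5 + 3.9691*n^4 - 10.513*n^3 - 21.363*n^2 - 14.9865*n + 22.6009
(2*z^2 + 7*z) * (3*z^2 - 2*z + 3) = 6*z^4 + 17*z^3 - 8*z^2 + 21*z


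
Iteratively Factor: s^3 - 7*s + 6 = (s - 2)*(s^2 + 2*s - 3) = (s - 2)*(s - 1)*(s + 3)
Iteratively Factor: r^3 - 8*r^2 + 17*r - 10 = (r - 5)*(r^2 - 3*r + 2) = (r - 5)*(r - 1)*(r - 2)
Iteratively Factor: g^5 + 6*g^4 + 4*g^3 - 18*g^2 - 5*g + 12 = (g - 1)*(g^4 + 7*g^3 + 11*g^2 - 7*g - 12) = (g - 1)*(g + 3)*(g^3 + 4*g^2 - g - 4) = (g - 1)*(g + 3)*(g + 4)*(g^2 - 1) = (g - 1)*(g + 1)*(g + 3)*(g + 4)*(g - 1)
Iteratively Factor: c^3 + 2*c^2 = (c)*(c^2 + 2*c) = c^2*(c + 2)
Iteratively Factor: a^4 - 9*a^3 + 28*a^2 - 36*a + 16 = (a - 2)*(a^3 - 7*a^2 + 14*a - 8) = (a - 2)^2*(a^2 - 5*a + 4) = (a - 2)^2*(a - 1)*(a - 4)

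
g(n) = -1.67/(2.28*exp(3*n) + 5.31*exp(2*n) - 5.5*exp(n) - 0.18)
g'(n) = -1.67*(-6.84*exp(3*n) - 10.62*exp(2*n) + 5.5*exp(n))/(2.28*exp(3*n) + 5.31*exp(2*n) - 5.5*exp(n) - 0.18)^2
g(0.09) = -0.53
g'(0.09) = 2.64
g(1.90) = -0.00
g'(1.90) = 0.01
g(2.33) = -0.00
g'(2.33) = 0.00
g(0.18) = -0.35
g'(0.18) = 1.50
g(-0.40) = 2.10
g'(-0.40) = 8.33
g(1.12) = -0.02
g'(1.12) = 0.05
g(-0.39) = 2.19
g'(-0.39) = 9.40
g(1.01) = -0.02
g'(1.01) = 0.07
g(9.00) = 0.00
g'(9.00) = 0.00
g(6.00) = 0.00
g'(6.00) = 0.00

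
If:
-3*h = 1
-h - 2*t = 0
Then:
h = -1/3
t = 1/6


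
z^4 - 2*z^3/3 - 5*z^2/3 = z^2*(z - 5/3)*(z + 1)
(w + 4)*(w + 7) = w^2 + 11*w + 28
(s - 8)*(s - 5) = s^2 - 13*s + 40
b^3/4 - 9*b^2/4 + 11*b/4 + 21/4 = (b/4 + 1/4)*(b - 7)*(b - 3)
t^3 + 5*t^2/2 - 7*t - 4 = (t - 2)*(t + 1/2)*(t + 4)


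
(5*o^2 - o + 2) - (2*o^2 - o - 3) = 3*o^2 + 5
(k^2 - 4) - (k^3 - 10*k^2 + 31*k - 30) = -k^3 + 11*k^2 - 31*k + 26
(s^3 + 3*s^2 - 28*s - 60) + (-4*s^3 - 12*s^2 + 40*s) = -3*s^3 - 9*s^2 + 12*s - 60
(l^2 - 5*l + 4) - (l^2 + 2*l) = 4 - 7*l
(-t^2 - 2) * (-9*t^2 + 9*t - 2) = 9*t^4 - 9*t^3 + 20*t^2 - 18*t + 4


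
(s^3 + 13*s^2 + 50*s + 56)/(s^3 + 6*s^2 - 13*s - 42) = (s + 4)/(s - 3)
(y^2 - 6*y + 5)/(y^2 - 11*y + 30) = (y - 1)/(y - 6)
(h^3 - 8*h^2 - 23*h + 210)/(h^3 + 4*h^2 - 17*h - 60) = (h^2 - 13*h + 42)/(h^2 - h - 12)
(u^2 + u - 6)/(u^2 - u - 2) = (u + 3)/(u + 1)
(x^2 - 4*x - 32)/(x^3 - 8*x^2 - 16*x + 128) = 1/(x - 4)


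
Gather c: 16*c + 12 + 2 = 16*c + 14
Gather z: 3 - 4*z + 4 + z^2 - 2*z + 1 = z^2 - 6*z + 8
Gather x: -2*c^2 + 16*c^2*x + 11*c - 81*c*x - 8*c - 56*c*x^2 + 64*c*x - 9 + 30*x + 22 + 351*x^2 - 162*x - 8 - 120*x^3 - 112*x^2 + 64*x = -2*c^2 + 3*c - 120*x^3 + x^2*(239 - 56*c) + x*(16*c^2 - 17*c - 68) + 5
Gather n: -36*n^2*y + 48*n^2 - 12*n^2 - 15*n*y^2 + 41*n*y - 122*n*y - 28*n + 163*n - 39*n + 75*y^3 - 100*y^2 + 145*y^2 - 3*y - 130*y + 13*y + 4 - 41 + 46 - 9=n^2*(36 - 36*y) + n*(-15*y^2 - 81*y + 96) + 75*y^3 + 45*y^2 - 120*y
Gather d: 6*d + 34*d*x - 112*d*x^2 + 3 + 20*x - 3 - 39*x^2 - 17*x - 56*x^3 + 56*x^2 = d*(-112*x^2 + 34*x + 6) - 56*x^3 + 17*x^2 + 3*x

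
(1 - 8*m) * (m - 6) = -8*m^2 + 49*m - 6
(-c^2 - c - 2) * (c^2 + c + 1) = -c^4 - 2*c^3 - 4*c^2 - 3*c - 2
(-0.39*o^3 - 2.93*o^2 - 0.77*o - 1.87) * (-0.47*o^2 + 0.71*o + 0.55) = 0.1833*o^5 + 1.1002*o^4 - 1.9329*o^3 - 1.2793*o^2 - 1.7512*o - 1.0285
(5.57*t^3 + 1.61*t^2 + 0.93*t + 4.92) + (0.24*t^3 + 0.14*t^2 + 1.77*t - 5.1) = 5.81*t^3 + 1.75*t^2 + 2.7*t - 0.18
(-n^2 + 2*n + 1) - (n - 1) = -n^2 + n + 2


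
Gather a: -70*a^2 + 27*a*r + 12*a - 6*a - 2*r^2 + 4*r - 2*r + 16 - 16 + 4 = -70*a^2 + a*(27*r + 6) - 2*r^2 + 2*r + 4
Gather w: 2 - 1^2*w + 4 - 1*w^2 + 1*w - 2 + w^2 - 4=0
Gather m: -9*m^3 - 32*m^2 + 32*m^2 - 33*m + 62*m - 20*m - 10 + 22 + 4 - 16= -9*m^3 + 9*m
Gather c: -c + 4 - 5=-c - 1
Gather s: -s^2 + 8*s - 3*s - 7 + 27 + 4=-s^2 + 5*s + 24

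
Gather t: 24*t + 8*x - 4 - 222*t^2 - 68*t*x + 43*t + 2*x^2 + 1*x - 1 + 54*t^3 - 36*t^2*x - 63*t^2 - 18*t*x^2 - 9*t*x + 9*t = 54*t^3 + t^2*(-36*x - 285) + t*(-18*x^2 - 77*x + 76) + 2*x^2 + 9*x - 5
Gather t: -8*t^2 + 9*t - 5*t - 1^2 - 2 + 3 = -8*t^2 + 4*t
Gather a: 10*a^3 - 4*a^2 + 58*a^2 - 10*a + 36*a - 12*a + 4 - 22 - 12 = 10*a^3 + 54*a^2 + 14*a - 30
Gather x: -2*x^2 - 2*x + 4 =-2*x^2 - 2*x + 4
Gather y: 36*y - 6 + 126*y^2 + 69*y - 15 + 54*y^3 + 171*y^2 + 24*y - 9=54*y^3 + 297*y^2 + 129*y - 30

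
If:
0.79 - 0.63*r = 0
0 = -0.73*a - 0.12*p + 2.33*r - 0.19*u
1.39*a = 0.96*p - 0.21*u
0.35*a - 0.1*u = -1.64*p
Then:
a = -2.13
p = 1.82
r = 1.25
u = 22.40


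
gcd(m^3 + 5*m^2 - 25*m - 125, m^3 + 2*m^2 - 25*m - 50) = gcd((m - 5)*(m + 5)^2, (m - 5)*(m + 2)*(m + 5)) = m^2 - 25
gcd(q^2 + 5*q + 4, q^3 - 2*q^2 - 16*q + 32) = q + 4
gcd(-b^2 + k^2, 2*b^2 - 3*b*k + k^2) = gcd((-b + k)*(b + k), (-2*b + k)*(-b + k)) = b - k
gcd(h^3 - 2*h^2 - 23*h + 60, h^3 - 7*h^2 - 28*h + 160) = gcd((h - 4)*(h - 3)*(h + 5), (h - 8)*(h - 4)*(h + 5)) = h^2 + h - 20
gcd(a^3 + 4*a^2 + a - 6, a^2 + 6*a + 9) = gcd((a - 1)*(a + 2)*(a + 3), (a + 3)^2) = a + 3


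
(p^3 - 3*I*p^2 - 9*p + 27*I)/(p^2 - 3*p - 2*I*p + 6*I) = (p^2 + 3*p*(1 - I) - 9*I)/(p - 2*I)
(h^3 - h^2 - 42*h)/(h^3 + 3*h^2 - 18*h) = (h - 7)/(h - 3)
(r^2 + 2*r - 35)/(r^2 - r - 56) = (r - 5)/(r - 8)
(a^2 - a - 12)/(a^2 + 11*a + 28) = (a^2 - a - 12)/(a^2 + 11*a + 28)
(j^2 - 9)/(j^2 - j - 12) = (j - 3)/(j - 4)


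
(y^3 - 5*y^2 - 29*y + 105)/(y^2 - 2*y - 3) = (y^2 - 2*y - 35)/(y + 1)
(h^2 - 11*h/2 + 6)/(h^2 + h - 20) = (h - 3/2)/(h + 5)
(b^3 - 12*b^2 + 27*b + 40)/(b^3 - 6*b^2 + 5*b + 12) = (b^2 - 13*b + 40)/(b^2 - 7*b + 12)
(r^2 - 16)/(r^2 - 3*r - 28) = (r - 4)/(r - 7)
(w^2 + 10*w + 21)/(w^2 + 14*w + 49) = (w + 3)/(w + 7)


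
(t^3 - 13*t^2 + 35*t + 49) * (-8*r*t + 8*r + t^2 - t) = -8*r*t^4 + 112*r*t^3 - 384*r*t^2 - 112*r*t + 392*r + t^5 - 14*t^4 + 48*t^3 + 14*t^2 - 49*t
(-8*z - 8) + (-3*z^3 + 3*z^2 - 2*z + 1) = -3*z^3 + 3*z^2 - 10*z - 7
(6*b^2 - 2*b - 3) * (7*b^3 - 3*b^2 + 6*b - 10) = 42*b^5 - 32*b^4 + 21*b^3 - 63*b^2 + 2*b + 30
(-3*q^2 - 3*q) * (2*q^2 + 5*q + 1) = -6*q^4 - 21*q^3 - 18*q^2 - 3*q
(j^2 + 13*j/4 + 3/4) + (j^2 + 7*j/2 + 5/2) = 2*j^2 + 27*j/4 + 13/4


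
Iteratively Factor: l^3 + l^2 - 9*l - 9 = (l + 1)*(l^2 - 9) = (l + 1)*(l + 3)*(l - 3)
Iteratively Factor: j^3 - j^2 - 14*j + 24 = (j + 4)*(j^2 - 5*j + 6) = (j - 2)*(j + 4)*(j - 3)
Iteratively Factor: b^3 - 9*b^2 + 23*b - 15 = (b - 5)*(b^2 - 4*b + 3) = (b - 5)*(b - 1)*(b - 3)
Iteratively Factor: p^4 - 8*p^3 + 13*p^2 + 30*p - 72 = (p - 3)*(p^3 - 5*p^2 - 2*p + 24) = (p - 3)^2*(p^2 - 2*p - 8) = (p - 3)^2*(p + 2)*(p - 4)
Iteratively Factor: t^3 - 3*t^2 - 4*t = (t - 4)*(t^2 + t) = (t - 4)*(t + 1)*(t)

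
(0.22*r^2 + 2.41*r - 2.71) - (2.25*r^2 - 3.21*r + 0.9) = -2.03*r^2 + 5.62*r - 3.61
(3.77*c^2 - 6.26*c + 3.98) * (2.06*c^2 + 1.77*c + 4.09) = 7.7662*c^4 - 6.2227*c^3 + 12.5379*c^2 - 18.5588*c + 16.2782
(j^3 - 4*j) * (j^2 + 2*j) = j^5 + 2*j^4 - 4*j^3 - 8*j^2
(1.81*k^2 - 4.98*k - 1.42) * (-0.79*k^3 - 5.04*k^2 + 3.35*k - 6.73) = -1.4299*k^5 - 5.1882*k^4 + 32.2845*k^3 - 21.7075*k^2 + 28.7584*k + 9.5566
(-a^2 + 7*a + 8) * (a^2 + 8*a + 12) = -a^4 - a^3 + 52*a^2 + 148*a + 96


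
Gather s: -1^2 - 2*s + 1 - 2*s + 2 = 2 - 4*s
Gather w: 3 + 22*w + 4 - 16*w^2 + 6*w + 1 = -16*w^2 + 28*w + 8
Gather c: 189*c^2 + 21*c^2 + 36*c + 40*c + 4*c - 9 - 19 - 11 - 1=210*c^2 + 80*c - 40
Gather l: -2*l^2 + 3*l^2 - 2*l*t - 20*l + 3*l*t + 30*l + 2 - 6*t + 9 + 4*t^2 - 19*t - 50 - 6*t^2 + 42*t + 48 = l^2 + l*(t + 10) - 2*t^2 + 17*t + 9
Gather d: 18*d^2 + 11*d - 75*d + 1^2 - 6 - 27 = 18*d^2 - 64*d - 32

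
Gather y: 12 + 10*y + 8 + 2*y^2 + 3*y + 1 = 2*y^2 + 13*y + 21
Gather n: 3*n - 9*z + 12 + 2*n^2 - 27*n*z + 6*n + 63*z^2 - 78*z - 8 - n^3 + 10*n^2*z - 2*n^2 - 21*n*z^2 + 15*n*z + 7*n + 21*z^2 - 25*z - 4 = -n^3 + 10*n^2*z + n*(-21*z^2 - 12*z + 16) + 84*z^2 - 112*z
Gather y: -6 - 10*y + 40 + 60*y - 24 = 50*y + 10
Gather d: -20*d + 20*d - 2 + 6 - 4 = 0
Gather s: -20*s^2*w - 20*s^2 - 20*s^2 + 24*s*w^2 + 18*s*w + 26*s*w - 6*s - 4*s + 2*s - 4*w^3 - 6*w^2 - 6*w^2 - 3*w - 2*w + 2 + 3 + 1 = s^2*(-20*w - 40) + s*(24*w^2 + 44*w - 8) - 4*w^3 - 12*w^2 - 5*w + 6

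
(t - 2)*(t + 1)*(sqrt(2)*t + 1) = sqrt(2)*t^3 - sqrt(2)*t^2 + t^2 - 2*sqrt(2)*t - t - 2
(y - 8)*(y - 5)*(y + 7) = y^3 - 6*y^2 - 51*y + 280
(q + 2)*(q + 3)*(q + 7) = q^3 + 12*q^2 + 41*q + 42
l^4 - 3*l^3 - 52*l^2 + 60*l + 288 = (l - 8)*(l - 3)*(l + 2)*(l + 6)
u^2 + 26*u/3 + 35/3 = (u + 5/3)*(u + 7)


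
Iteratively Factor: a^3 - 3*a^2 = (a)*(a^2 - 3*a) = a*(a - 3)*(a)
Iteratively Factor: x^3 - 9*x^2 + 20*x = (x - 4)*(x^2 - 5*x) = x*(x - 4)*(x - 5)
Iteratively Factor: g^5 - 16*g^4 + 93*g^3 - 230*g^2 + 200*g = (g - 4)*(g^4 - 12*g^3 + 45*g^2 - 50*g) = (g - 4)*(g - 2)*(g^3 - 10*g^2 + 25*g) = g*(g - 4)*(g - 2)*(g^2 - 10*g + 25) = g*(g - 5)*(g - 4)*(g - 2)*(g - 5)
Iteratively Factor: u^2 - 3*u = (u)*(u - 3)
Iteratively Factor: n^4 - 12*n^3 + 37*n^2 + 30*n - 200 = (n - 5)*(n^3 - 7*n^2 + 2*n + 40) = (n - 5)^2*(n^2 - 2*n - 8) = (n - 5)^2*(n - 4)*(n + 2)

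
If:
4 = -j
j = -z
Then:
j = -4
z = 4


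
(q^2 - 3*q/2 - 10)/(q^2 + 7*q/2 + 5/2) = (q - 4)/(q + 1)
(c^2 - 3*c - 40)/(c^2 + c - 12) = (c^2 - 3*c - 40)/(c^2 + c - 12)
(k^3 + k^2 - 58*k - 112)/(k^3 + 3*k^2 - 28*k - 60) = (k^2 - k - 56)/(k^2 + k - 30)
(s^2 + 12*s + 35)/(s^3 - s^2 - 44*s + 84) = (s + 5)/(s^2 - 8*s + 12)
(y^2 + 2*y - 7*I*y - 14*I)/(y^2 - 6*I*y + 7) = (y + 2)/(y + I)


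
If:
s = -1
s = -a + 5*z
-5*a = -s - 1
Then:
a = 0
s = -1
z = -1/5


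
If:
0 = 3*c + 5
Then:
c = -5/3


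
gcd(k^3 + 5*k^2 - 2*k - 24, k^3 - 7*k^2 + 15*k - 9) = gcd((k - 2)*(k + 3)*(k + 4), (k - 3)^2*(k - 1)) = 1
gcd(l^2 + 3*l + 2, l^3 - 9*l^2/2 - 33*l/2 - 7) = l + 2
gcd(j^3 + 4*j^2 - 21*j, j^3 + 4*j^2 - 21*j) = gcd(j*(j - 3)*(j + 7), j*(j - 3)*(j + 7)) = j^3 + 4*j^2 - 21*j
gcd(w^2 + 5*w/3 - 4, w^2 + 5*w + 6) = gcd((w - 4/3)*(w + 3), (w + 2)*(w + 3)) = w + 3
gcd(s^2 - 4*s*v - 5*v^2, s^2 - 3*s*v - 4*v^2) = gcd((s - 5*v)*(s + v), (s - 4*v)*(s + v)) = s + v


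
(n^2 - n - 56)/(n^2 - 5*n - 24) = (n + 7)/(n + 3)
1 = 1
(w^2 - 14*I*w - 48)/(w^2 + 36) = (w - 8*I)/(w + 6*I)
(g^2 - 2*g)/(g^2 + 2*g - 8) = g/(g + 4)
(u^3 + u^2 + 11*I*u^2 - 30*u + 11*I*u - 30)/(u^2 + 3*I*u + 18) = (u^2 + u*(1 + 5*I) + 5*I)/(u - 3*I)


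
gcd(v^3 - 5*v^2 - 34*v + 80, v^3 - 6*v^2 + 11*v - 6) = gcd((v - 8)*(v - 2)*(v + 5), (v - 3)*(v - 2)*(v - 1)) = v - 2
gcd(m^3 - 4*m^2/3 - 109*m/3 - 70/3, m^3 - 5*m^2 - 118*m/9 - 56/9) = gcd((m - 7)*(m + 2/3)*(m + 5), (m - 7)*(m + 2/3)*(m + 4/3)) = m^2 - 19*m/3 - 14/3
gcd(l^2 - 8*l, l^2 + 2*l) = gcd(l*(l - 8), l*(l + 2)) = l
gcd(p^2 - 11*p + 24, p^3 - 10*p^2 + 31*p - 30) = p - 3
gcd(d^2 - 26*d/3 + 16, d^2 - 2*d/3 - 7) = 1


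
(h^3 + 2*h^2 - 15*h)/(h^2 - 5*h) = (h^2 + 2*h - 15)/(h - 5)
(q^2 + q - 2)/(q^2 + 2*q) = (q - 1)/q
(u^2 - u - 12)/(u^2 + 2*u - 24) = (u + 3)/(u + 6)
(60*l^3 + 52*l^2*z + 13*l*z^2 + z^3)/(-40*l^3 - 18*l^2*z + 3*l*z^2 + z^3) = (6*l + z)/(-4*l + z)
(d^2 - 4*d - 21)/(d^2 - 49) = (d + 3)/(d + 7)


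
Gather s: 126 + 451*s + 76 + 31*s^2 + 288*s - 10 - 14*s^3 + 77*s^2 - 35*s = -14*s^3 + 108*s^2 + 704*s + 192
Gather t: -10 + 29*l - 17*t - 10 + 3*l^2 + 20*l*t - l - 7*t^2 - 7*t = 3*l^2 + 28*l - 7*t^2 + t*(20*l - 24) - 20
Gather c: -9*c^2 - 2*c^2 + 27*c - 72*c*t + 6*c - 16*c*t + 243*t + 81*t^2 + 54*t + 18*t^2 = -11*c^2 + c*(33 - 88*t) + 99*t^2 + 297*t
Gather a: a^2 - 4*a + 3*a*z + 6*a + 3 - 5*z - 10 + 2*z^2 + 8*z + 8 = a^2 + a*(3*z + 2) + 2*z^2 + 3*z + 1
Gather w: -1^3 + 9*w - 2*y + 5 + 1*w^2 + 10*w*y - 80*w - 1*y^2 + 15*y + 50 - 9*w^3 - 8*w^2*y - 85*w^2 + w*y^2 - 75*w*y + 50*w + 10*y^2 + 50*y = -9*w^3 + w^2*(-8*y - 84) + w*(y^2 - 65*y - 21) + 9*y^2 + 63*y + 54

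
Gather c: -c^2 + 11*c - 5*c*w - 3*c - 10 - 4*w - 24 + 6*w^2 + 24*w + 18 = -c^2 + c*(8 - 5*w) + 6*w^2 + 20*w - 16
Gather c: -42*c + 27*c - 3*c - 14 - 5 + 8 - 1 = -18*c - 12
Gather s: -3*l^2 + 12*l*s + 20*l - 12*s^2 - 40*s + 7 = -3*l^2 + 20*l - 12*s^2 + s*(12*l - 40) + 7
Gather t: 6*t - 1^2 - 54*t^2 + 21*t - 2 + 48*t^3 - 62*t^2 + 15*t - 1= 48*t^3 - 116*t^2 + 42*t - 4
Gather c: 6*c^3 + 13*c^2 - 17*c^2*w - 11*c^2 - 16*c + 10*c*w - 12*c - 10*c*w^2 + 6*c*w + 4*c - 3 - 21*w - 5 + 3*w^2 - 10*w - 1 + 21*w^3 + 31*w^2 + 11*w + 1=6*c^3 + c^2*(2 - 17*w) + c*(-10*w^2 + 16*w - 24) + 21*w^3 + 34*w^2 - 20*w - 8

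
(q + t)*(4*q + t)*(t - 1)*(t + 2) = 4*q^2*t^2 + 4*q^2*t - 8*q^2 + 5*q*t^3 + 5*q*t^2 - 10*q*t + t^4 + t^3 - 2*t^2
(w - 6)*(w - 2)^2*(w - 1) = w^4 - 11*w^3 + 38*w^2 - 52*w + 24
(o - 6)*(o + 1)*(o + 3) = o^3 - 2*o^2 - 21*o - 18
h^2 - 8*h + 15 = (h - 5)*(h - 3)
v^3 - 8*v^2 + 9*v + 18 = (v - 6)*(v - 3)*(v + 1)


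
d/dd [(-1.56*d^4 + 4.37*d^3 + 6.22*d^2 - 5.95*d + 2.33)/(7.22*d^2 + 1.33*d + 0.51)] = (-22.5264*d^5 + 25.327*d^4 + 8.4418*d^3 + 57.9177*d^2 - 27.3008*d - 6.1334)/(52.1284*d^4 + 19.2052*d^3 + 9.1333*d^2 + 1.3566*d + 0.2601)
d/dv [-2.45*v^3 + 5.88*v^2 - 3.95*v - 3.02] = -7.35*v^2 + 11.76*v - 3.95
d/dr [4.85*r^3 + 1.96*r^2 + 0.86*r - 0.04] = 14.55*r^2 + 3.92*r + 0.86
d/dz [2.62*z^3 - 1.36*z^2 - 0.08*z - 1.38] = 7.86*z^2 - 2.72*z - 0.08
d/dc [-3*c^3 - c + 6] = -9*c^2 - 1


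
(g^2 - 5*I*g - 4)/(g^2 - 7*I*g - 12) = (g - I)/(g - 3*I)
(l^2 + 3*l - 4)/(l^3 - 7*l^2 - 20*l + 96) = (l - 1)/(l^2 - 11*l + 24)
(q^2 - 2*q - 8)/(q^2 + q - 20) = (q + 2)/(q + 5)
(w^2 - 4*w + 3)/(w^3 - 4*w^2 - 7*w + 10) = (w - 3)/(w^2 - 3*w - 10)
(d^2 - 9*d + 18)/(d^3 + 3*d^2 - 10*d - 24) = (d - 6)/(d^2 + 6*d + 8)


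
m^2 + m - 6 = (m - 2)*(m + 3)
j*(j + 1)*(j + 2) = j^3 + 3*j^2 + 2*j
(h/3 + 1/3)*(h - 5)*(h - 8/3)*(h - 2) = h^4/3 - 26*h^3/9 + 19*h^2/3 + 2*h/3 - 80/9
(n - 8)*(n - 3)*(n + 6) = n^3 - 5*n^2 - 42*n + 144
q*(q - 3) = q^2 - 3*q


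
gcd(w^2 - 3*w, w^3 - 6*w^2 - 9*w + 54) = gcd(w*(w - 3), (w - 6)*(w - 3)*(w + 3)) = w - 3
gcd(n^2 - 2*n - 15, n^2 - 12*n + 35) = n - 5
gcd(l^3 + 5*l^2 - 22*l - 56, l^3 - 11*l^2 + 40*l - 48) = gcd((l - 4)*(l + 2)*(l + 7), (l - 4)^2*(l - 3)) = l - 4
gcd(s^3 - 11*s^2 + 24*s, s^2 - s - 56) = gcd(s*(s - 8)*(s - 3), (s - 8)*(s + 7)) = s - 8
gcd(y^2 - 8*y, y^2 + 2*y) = y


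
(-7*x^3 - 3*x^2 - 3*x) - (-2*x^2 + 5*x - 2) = -7*x^3 - x^2 - 8*x + 2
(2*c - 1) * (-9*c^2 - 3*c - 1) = -18*c^3 + 3*c^2 + c + 1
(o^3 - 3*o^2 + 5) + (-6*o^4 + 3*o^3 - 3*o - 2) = -6*o^4 + 4*o^3 - 3*o^2 - 3*o + 3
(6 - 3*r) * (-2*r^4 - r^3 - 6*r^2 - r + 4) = 6*r^5 - 9*r^4 + 12*r^3 - 33*r^2 - 18*r + 24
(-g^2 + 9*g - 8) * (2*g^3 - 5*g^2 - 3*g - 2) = -2*g^5 + 23*g^4 - 58*g^3 + 15*g^2 + 6*g + 16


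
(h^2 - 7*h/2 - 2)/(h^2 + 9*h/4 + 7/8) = 4*(h - 4)/(4*h + 7)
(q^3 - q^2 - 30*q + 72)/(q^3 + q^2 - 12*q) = (q^2 + 2*q - 24)/(q*(q + 4))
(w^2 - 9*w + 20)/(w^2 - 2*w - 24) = (-w^2 + 9*w - 20)/(-w^2 + 2*w + 24)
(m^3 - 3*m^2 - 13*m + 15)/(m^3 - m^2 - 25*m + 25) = (m + 3)/(m + 5)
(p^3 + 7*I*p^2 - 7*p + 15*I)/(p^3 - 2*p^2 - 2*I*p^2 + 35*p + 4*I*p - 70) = (p^2 + 2*I*p + 3)/(p^2 - p*(2 + 7*I) + 14*I)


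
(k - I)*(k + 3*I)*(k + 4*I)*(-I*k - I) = -I*k^4 + 6*k^3 - I*k^3 + 6*k^2 + 5*I*k^2 + 12*k + 5*I*k + 12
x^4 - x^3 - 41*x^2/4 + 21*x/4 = x*(x - 7/2)*(x - 1/2)*(x + 3)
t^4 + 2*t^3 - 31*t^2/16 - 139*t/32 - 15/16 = (t - 3/2)*(t + 1/4)*(t + 5/4)*(t + 2)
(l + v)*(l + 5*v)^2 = l^3 + 11*l^2*v + 35*l*v^2 + 25*v^3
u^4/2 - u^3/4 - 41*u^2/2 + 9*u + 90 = (u/2 + 1)*(u - 6)*(u - 5/2)*(u + 6)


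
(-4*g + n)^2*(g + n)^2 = 16*g^4 + 24*g^3*n + g^2*n^2 - 6*g*n^3 + n^4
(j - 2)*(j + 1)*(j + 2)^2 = j^4 + 3*j^3 - 2*j^2 - 12*j - 8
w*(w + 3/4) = w^2 + 3*w/4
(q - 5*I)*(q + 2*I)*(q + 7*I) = q^3 + 4*I*q^2 + 31*q + 70*I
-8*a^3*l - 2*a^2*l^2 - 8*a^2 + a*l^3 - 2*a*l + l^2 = (-4*a + l)*(2*a + l)*(a*l + 1)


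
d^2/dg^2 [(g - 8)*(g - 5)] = 2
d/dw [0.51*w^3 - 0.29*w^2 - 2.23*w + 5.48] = 1.53*w^2 - 0.58*w - 2.23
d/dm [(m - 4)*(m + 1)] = 2*m - 3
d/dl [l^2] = 2*l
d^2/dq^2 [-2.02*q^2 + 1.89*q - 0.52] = -4.04000000000000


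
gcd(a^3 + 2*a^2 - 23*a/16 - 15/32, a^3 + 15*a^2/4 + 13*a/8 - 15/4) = a^2 + 7*a/4 - 15/8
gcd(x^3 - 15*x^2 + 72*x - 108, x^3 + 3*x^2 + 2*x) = 1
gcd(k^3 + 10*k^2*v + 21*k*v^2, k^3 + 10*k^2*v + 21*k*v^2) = k^3 + 10*k^2*v + 21*k*v^2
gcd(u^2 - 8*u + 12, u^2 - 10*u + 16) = u - 2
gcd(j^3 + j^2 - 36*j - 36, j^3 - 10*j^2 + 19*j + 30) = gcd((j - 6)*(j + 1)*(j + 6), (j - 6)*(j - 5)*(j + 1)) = j^2 - 5*j - 6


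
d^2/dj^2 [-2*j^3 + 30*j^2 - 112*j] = 60 - 12*j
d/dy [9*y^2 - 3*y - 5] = 18*y - 3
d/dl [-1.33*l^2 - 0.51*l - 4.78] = -2.66*l - 0.51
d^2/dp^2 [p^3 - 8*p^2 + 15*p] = 6*p - 16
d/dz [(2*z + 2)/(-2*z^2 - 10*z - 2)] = (-z^2 - 5*z + (z + 1)*(2*z + 5) - 1)/(z^2 + 5*z + 1)^2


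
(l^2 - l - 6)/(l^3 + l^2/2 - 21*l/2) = 2*(l + 2)/(l*(2*l + 7))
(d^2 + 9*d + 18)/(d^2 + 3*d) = (d + 6)/d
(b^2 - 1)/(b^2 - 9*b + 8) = (b + 1)/(b - 8)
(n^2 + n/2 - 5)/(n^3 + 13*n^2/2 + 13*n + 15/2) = (n - 2)/(n^2 + 4*n + 3)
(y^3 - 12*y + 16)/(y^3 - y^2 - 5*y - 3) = (-y^3 + 12*y - 16)/(-y^3 + y^2 + 5*y + 3)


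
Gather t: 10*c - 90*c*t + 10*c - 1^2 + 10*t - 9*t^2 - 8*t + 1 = 20*c - 9*t^2 + t*(2 - 90*c)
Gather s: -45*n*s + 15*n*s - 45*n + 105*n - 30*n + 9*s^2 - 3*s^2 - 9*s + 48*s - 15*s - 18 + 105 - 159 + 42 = 30*n + 6*s^2 + s*(24 - 30*n) - 30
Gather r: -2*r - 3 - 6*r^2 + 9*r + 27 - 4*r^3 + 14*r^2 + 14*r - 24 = -4*r^3 + 8*r^2 + 21*r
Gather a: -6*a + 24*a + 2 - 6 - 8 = 18*a - 12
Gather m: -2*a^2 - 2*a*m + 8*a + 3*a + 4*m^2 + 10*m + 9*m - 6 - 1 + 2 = -2*a^2 + 11*a + 4*m^2 + m*(19 - 2*a) - 5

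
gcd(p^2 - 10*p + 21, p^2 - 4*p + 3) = p - 3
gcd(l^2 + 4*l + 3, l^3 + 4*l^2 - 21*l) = 1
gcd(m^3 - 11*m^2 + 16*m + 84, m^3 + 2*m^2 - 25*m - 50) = m + 2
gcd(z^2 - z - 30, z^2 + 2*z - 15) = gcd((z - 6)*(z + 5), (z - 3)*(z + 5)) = z + 5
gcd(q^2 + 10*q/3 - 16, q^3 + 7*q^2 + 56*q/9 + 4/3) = q + 6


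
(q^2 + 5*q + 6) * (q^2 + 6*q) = q^4 + 11*q^3 + 36*q^2 + 36*q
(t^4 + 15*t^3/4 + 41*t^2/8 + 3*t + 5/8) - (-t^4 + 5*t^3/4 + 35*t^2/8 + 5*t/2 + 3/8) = 2*t^4 + 5*t^3/2 + 3*t^2/4 + t/2 + 1/4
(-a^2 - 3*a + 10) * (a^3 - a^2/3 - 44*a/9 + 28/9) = -a^5 - 8*a^4/3 + 143*a^3/9 + 74*a^2/9 - 524*a/9 + 280/9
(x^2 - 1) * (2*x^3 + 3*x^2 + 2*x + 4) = 2*x^5 + 3*x^4 + x^2 - 2*x - 4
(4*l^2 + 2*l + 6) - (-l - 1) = 4*l^2 + 3*l + 7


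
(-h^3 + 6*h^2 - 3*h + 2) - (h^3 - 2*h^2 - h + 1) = -2*h^3 + 8*h^2 - 2*h + 1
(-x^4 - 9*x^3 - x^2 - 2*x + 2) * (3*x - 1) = -3*x^5 - 26*x^4 + 6*x^3 - 5*x^2 + 8*x - 2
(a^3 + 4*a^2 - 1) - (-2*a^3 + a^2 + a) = 3*a^3 + 3*a^2 - a - 1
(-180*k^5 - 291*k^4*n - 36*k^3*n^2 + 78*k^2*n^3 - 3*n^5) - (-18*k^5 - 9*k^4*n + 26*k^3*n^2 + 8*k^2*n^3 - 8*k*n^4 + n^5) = -162*k^5 - 282*k^4*n - 62*k^3*n^2 + 70*k^2*n^3 + 8*k*n^4 - 4*n^5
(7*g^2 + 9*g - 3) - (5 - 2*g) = 7*g^2 + 11*g - 8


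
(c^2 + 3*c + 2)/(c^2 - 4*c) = (c^2 + 3*c + 2)/(c*(c - 4))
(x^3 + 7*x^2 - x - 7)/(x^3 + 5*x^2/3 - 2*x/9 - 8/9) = 9*(x^2 + 6*x - 7)/(9*x^2 + 6*x - 8)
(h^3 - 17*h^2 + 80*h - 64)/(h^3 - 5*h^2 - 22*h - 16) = (h^2 - 9*h + 8)/(h^2 + 3*h + 2)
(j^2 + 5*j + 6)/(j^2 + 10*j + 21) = (j + 2)/(j + 7)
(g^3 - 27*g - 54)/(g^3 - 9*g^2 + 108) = (g + 3)/(g - 6)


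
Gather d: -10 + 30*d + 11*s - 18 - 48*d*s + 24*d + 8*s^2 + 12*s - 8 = d*(54 - 48*s) + 8*s^2 + 23*s - 36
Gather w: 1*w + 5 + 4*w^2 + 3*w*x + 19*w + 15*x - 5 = 4*w^2 + w*(3*x + 20) + 15*x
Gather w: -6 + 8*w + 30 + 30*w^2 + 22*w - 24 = 30*w^2 + 30*w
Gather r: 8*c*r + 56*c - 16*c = 8*c*r + 40*c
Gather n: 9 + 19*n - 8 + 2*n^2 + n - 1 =2*n^2 + 20*n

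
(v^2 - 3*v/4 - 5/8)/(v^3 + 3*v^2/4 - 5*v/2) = (v + 1/2)/(v*(v + 2))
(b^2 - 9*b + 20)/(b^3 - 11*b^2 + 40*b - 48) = (b - 5)/(b^2 - 7*b + 12)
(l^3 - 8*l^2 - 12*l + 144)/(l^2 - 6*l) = l - 2 - 24/l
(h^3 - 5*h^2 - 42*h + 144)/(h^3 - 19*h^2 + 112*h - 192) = (h + 6)/(h - 8)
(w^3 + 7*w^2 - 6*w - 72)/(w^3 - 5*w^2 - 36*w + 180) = (w^2 + w - 12)/(w^2 - 11*w + 30)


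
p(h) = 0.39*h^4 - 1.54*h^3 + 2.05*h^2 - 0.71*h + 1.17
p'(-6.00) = -528.59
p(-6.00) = 917.31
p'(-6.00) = -528.59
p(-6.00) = 917.31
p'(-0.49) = -4.01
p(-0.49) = 2.21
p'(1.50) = 0.31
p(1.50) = 1.49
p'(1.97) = 1.36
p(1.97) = 1.83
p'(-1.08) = -12.49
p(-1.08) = 6.80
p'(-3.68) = -156.11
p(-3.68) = 179.82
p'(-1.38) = -19.27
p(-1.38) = 11.52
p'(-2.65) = -73.05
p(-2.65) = 65.34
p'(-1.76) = -30.74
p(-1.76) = 20.91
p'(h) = 1.56*h^3 - 4.62*h^2 + 4.1*h - 0.71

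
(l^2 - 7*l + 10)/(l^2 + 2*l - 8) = (l - 5)/(l + 4)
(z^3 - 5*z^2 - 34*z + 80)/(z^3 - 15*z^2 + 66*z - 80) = (z + 5)/(z - 5)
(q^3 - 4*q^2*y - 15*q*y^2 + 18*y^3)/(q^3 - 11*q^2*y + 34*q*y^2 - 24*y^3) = (-q - 3*y)/(-q + 4*y)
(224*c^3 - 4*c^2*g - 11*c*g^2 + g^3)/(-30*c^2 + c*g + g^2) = (224*c^3 - 4*c^2*g - 11*c*g^2 + g^3)/(-30*c^2 + c*g + g^2)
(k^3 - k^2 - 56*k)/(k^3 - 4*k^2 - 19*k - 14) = k*(-k^2 + k + 56)/(-k^3 + 4*k^2 + 19*k + 14)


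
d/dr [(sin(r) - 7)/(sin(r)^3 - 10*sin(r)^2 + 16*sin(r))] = (-2*sin(r)^3 + 31*sin(r)^2 - 140*sin(r) + 112)*cos(r)/((sin(r) - 8)^2*(sin(r) - 2)^2*sin(r)^2)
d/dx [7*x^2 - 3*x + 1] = 14*x - 3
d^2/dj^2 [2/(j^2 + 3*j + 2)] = 4*(-j^2 - 3*j + (2*j + 3)^2 - 2)/(j^2 + 3*j + 2)^3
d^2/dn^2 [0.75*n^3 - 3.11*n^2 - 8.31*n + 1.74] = 4.5*n - 6.22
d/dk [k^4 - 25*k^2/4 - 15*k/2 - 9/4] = 4*k^3 - 25*k/2 - 15/2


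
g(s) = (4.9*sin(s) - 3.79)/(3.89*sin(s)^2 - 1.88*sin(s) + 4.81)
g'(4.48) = 0.07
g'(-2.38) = 0.15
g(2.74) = -0.40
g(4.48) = -0.83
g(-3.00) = -0.87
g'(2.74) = -1.06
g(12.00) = -0.93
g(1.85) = 0.14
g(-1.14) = -0.85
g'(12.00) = -0.09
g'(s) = (-7.78*sin(s)*cos(s) + 1.88*cos(s))*(4.9*sin(s) - 3.79)/(3.89*sin(s)^2 - 1.88*sin(s) + 4.81)^2 + 4.9*cos(s)/(3.89*sin(s)^2 - 1.88*sin(s) + 4.81)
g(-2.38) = -0.90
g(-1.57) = -0.82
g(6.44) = -0.66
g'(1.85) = -0.17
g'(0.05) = 0.80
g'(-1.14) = -0.12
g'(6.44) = 0.96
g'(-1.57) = -0.00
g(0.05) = -0.75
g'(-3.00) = -0.44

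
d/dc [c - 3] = 1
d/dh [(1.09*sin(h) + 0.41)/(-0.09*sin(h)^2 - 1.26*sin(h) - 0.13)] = (0.0981*sin(h)^2 + 0.0738000000000001*sin(h) + 0.3749)*cos(h)/(0.0081*sin(h)^4 + 0.2268*sin(h)^3 + 1.611*sin(h)^2 + 0.3276*sin(h) + 0.0169)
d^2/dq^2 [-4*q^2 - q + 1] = -8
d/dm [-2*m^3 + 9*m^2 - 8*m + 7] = -6*m^2 + 18*m - 8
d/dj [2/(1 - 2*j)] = 4/(2*j - 1)^2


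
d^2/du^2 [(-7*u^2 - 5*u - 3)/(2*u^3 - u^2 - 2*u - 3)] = 2*(-28*u^6 - 60*u^5 - 126*u^4 - 257*u^3 - 90*u^2 - 27*u - 36)/(8*u^9 - 12*u^8 - 18*u^7 - 13*u^6 + 54*u^5 + 51*u^4 + 10*u^3 - 63*u^2 - 54*u - 27)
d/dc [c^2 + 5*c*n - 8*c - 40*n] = 2*c + 5*n - 8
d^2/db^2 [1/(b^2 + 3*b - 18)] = 2*(-b^2 - 3*b + (2*b + 3)^2 + 18)/(b^2 + 3*b - 18)^3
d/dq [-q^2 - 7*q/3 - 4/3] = -2*q - 7/3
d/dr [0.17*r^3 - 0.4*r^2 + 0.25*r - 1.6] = 0.51*r^2 - 0.8*r + 0.25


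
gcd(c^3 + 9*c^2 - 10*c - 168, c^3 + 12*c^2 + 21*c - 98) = c + 7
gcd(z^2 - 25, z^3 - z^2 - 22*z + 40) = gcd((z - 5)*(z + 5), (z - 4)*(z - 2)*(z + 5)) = z + 5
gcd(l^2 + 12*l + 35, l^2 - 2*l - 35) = l + 5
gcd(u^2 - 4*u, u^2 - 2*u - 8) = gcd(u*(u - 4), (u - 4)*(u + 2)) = u - 4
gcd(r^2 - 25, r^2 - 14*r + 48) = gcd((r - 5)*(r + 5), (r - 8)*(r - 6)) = 1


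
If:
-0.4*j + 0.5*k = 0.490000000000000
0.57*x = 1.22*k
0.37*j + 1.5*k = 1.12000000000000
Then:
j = -0.22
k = 0.80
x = 1.72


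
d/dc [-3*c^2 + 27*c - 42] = 27 - 6*c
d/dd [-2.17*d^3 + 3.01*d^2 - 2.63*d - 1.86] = -6.51*d^2 + 6.02*d - 2.63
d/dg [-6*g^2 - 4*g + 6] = -12*g - 4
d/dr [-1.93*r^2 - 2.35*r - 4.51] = -3.86*r - 2.35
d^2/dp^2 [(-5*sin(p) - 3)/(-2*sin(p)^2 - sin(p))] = (-20*sin(p)^2 - 38*sin(p) + 22 + 69/sin(p) + 36/sin(p)^2 + 6/sin(p)^3)/(2*sin(p) + 1)^3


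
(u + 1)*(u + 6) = u^2 + 7*u + 6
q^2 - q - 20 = (q - 5)*(q + 4)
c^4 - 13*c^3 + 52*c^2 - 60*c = c*(c - 6)*(c - 5)*(c - 2)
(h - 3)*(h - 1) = h^2 - 4*h + 3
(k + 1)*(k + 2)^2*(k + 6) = k^4 + 11*k^3 + 38*k^2 + 52*k + 24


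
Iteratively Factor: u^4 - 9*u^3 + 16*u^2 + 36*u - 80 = (u + 2)*(u^3 - 11*u^2 + 38*u - 40) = (u - 5)*(u + 2)*(u^2 - 6*u + 8) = (u - 5)*(u - 4)*(u + 2)*(u - 2)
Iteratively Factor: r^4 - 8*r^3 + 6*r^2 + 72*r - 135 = (r - 5)*(r^3 - 3*r^2 - 9*r + 27) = (r - 5)*(r + 3)*(r^2 - 6*r + 9) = (r - 5)*(r - 3)*(r + 3)*(r - 3)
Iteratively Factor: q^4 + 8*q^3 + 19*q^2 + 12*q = (q + 3)*(q^3 + 5*q^2 + 4*q) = (q + 1)*(q + 3)*(q^2 + 4*q) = q*(q + 1)*(q + 3)*(q + 4)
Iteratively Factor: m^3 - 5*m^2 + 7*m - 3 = (m - 3)*(m^2 - 2*m + 1) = (m - 3)*(m - 1)*(m - 1)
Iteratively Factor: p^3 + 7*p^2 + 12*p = (p + 4)*(p^2 + 3*p) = p*(p + 4)*(p + 3)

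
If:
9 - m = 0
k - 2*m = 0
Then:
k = 18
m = 9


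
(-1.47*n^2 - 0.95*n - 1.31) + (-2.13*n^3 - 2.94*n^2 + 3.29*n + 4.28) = -2.13*n^3 - 4.41*n^2 + 2.34*n + 2.97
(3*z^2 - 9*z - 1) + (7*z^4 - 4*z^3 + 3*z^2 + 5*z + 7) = 7*z^4 - 4*z^3 + 6*z^2 - 4*z + 6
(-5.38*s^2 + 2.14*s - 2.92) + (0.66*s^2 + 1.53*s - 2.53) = -4.72*s^2 + 3.67*s - 5.45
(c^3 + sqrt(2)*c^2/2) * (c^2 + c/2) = c^5 + c^4/2 + sqrt(2)*c^4/2 + sqrt(2)*c^3/4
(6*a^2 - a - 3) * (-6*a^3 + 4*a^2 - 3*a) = -36*a^5 + 30*a^4 - 4*a^3 - 9*a^2 + 9*a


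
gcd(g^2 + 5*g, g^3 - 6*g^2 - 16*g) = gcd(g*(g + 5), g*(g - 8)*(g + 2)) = g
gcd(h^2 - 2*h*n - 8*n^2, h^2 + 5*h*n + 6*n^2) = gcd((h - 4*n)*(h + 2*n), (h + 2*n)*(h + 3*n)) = h + 2*n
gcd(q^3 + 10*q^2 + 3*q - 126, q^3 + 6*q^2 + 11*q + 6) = 1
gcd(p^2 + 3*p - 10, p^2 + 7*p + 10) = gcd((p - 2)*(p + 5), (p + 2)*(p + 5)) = p + 5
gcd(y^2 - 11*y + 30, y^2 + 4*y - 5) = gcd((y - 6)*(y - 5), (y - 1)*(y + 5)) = 1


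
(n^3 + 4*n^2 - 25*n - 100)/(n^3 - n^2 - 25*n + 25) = (n + 4)/(n - 1)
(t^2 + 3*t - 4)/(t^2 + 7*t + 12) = (t - 1)/(t + 3)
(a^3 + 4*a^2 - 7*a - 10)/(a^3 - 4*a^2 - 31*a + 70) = (a + 1)/(a - 7)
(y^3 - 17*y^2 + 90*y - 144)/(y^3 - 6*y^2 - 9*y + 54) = (y - 8)/(y + 3)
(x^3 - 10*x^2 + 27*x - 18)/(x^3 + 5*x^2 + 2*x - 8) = (x^2 - 9*x + 18)/(x^2 + 6*x + 8)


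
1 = 1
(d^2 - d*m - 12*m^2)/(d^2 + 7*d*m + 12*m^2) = (d - 4*m)/(d + 4*m)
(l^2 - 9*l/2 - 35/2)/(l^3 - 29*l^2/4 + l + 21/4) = 2*(2*l + 5)/(4*l^2 - l - 3)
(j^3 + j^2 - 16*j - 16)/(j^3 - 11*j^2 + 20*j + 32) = (j + 4)/(j - 8)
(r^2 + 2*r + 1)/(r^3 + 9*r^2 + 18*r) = (r^2 + 2*r + 1)/(r*(r^2 + 9*r + 18))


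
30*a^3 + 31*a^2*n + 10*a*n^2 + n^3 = (2*a + n)*(3*a + n)*(5*a + n)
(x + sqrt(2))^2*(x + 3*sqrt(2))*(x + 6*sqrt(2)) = x^4 + 11*sqrt(2)*x^3 + 74*x^2 + 90*sqrt(2)*x + 72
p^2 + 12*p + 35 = (p + 5)*(p + 7)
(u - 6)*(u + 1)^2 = u^3 - 4*u^2 - 11*u - 6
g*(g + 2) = g^2 + 2*g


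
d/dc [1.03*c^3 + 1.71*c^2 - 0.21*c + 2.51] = 3.09*c^2 + 3.42*c - 0.21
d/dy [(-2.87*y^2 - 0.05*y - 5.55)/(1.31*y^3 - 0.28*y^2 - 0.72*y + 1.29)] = (3.7597*y^4 + 0.131*y^3 + 23.8639*y^2 - 10.5126*y - 4.0605)/(1.7161*y^6 - 0.7336*y^5 - 1.808*y^4 + 3.783*y^3 - 0.204*y^2 - 1.8576*y + 1.6641)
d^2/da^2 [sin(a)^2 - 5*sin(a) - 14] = 5*sin(a) + 2*cos(2*a)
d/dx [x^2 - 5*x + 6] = 2*x - 5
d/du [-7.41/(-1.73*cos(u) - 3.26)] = 12.8193*sin(u)/(1.73*cos(u) + 3.26)^2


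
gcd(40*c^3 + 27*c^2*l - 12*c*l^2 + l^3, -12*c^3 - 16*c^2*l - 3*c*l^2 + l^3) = c + l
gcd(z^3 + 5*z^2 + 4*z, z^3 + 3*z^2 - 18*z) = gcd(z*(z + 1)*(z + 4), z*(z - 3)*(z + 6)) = z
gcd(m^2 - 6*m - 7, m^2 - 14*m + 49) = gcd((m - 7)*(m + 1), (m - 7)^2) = m - 7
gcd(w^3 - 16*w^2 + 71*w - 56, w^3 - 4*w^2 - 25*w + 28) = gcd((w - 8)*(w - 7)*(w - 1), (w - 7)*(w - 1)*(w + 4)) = w^2 - 8*w + 7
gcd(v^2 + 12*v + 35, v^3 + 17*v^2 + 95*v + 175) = v^2 + 12*v + 35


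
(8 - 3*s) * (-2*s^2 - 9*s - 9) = 6*s^3 + 11*s^2 - 45*s - 72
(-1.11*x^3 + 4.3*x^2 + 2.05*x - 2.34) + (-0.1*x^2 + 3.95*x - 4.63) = -1.11*x^3 + 4.2*x^2 + 6.0*x - 6.97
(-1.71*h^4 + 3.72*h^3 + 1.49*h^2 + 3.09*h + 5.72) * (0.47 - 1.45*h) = 2.4795*h^5 - 6.1977*h^4 - 0.4121*h^3 - 3.7802*h^2 - 6.8417*h + 2.6884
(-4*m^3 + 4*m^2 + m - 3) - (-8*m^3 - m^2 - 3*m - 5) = 4*m^3 + 5*m^2 + 4*m + 2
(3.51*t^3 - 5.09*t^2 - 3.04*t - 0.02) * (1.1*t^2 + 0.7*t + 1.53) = 3.861*t^5 - 3.142*t^4 - 1.5367*t^3 - 9.9377*t^2 - 4.6652*t - 0.0306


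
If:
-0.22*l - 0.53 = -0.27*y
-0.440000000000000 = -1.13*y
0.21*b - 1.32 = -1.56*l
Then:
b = 20.63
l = -1.93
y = 0.39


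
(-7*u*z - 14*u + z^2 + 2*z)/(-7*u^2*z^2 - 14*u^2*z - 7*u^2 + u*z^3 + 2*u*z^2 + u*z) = (z + 2)/(u*(z^2 + 2*z + 1))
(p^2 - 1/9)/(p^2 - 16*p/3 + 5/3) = (p + 1/3)/(p - 5)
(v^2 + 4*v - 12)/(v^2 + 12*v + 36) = (v - 2)/(v + 6)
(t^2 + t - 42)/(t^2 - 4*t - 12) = (t + 7)/(t + 2)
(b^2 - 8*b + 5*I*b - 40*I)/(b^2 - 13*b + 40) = (b + 5*I)/(b - 5)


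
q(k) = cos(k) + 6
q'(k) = -sin(k)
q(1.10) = 6.45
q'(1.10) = -0.89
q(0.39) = 6.92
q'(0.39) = -0.38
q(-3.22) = 5.00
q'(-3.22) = -0.08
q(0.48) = 6.89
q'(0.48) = -0.46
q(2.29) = 5.34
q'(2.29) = -0.75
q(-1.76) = 5.81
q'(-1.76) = 0.98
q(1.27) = 6.30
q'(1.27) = -0.96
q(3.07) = 5.00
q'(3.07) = -0.07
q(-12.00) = 6.84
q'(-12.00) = -0.54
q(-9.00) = 5.09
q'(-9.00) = 0.41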